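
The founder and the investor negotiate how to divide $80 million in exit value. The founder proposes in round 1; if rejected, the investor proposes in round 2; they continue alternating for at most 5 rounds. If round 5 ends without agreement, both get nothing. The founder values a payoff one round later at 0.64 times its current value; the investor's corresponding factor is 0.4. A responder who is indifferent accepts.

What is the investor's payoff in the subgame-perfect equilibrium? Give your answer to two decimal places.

14.47

Round 5 (the founder proposes): the investor will accept anything ≥ 0, so the founder offers 0 and keeps 80.
Round 4 (the investor proposes): the founder can get 80 next round, worth 0.64 × 80 = 51.2 now, so the investor offers 51.2, keeping 28.8.
Round 3 (the founder proposes): the investor can get 28.8 next round, worth 0.4 × 28.8 = 11.52 now. The founder offers 11.52 and keeps 80 − 11.52 = 68.48.
Round 2 (the investor proposes): the founder can get 68.48 next round, worth 0.64 × 68.48 = 43.8272 now, so the investor offers 43.8272, keeping 36.1728.
Round 1 (the founder proposes): the investor can get 36.1728 next round, worth 0.4 × 36.1728 = 14.46912 now; the founder offers that and keeps 65.53088.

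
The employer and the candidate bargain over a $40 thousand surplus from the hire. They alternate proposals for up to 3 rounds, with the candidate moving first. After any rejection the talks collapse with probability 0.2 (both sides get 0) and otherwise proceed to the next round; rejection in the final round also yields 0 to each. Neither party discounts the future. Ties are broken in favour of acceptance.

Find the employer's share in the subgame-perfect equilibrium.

Round 3 (the candidate proposes): rejection yields 0 for the employer; the candidate offers 0 and keeps 40.
Round 2 (the employer proposes): rejecting gives the candidate an expected 0.8 × 40 = 32; the employer offers that and keeps 8.
Round 1 (the candidate proposes): rejecting gives the employer an expected 0.8 × 8 = 6.4. The candidate offers 6.4 and keeps 40 − 6.4 = 33.6.

6.4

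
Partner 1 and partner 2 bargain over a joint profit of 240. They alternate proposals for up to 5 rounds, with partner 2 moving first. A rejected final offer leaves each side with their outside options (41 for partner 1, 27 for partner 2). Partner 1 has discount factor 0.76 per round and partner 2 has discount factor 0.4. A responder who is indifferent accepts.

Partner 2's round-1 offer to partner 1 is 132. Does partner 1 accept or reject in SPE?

Reject

Round 5 (partner 2 proposes): partner 1 gets 41 if talks fail, so partner 2 offers 41 and keeps 199.
Round 4 (partner 1 proposes): partner 2 can get 199 next round, worth 0.4 × 199 = 79.6 now, so partner 1 offers 79.6, keeping 160.4.
Round 3 (partner 2 proposes): partner 1 can get 160.4 next round, worth 0.76 × 160.4 = 121.904 now. Partner 2 offers 121.904 and keeps 240 − 121.904 = 118.096.
Round 2 (partner 1 proposes): partner 2 can get 118.096 next round, worth 0.4 × 118.096 = 47.2384 now. Partner 1 offers 47.2384 and keeps 240 − 47.2384 = 192.7616.
So by rejecting in round 1, partner 1 gets 192.7616 next round, worth 0.76 × 192.7616 = 146.498816 now.
Offer 132 < 146.498816, so partner 1 rejects.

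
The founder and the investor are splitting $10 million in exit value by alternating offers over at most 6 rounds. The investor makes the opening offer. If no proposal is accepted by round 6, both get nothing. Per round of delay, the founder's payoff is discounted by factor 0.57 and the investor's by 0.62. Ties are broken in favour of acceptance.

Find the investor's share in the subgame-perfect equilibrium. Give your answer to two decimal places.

6.36

Round 6 (the founder proposes): rejection yields 0 for the investor; the founder offers 0 and keeps 10.
Round 5 (the investor proposes): the founder can get 10 next round, worth 0.57 × 10 = 5.7 now; the investor offers that and keeps 4.3.
Round 4 (the founder proposes): the investor can get 4.3 next round, worth 0.62 × 4.3 = 2.666 now; the founder offers that and keeps 7.334.
Round 3 (the investor proposes): the founder can get 7.334 next round, worth 0.57 × 7.334 = 4.18038 now, so the investor offers 4.18038, keeping 5.81962.
Round 2 (the founder proposes): the investor can get 5.81962 next round, worth 0.62 × 5.81962 = 3.6081644 now; the founder offers that and keeps 6.3918356.
Round 1 (the investor proposes): the founder can get 6.3918356 next round, worth 0.57 × 6.3918356 = 3.643346292 now. The investor offers 3.643346292 and keeps 10 − 3.643346292 = 6.356653708.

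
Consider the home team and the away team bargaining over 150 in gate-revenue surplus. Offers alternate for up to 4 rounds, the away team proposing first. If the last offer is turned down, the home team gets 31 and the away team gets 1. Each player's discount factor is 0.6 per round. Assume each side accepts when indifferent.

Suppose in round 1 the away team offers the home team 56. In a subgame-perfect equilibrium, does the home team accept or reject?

Reject

Round 4 (the home team proposes): the away team gets 1 if talks fail, so the home team offers 1 and keeps 149.
Round 3 (the away team proposes): the home team can get 149 next round, worth 0.6 × 149 = 89.4 now, so the away team offers 89.4, keeping 60.6.
Round 2 (the home team proposes): the away team can get 60.6 next round, worth 0.6 × 60.6 = 36.36 now, so the home team offers 36.36, keeping 113.64.
So by rejecting in round 1, the home team gets 113.64 next round, worth 0.6 × 113.64 = 68.184 now.
Offer 56 < 68.184, so the home team rejects.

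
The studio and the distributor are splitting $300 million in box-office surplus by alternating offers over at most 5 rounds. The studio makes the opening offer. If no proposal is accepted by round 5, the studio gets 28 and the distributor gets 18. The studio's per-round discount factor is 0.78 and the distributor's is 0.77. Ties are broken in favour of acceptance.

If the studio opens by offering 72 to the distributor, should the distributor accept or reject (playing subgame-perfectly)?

Reject

Round 5 (the studio proposes): the distributor gets 18 if talks fail, so the studio offers 18 and keeps 282.
Round 4 (the distributor proposes): the studio can get 282 next round, worth 0.78 × 282 = 219.96 now, so the distributor offers 219.96, keeping 80.04.
Round 3 (the studio proposes): the distributor can get 80.04 next round, worth 0.77 × 80.04 = 61.6308 now. The studio offers 61.6308 and keeps 300 − 61.6308 = 238.3692.
Round 2 (the distributor proposes): the studio can get 238.3692 next round, worth 0.78 × 238.3692 = 185.927976 now; the distributor offers that and keeps 114.072024.
So by rejecting in round 1, the distributor gets 114.072024 next round, worth 0.77 × 114.072024 = 87.83545848 now.
Offer 72 < 87.83545848, so the distributor rejects.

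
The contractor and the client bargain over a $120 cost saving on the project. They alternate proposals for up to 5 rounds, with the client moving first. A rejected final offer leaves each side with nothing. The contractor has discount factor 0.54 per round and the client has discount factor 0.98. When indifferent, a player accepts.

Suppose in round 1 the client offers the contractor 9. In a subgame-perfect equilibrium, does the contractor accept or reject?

Accept

Round 5 (the client proposes): rejection yields 0 for the contractor; the client offers 0 and keeps 120.
Round 4 (the contractor proposes): the client can get 120 next round, worth 0.98 × 120 = 117.6 now. The contractor offers 117.6 and keeps 120 − 117.6 = 2.4.
Round 3 (the client proposes): the contractor can get 2.4 next round, worth 0.54 × 2.4 = 1.296 now, so the client offers 1.296, keeping 118.704.
Round 2 (the contractor proposes): the client can get 118.704 next round, worth 0.98 × 118.704 = 116.32992 now, so the contractor offers 116.32992, keeping 3.67008.
So by rejecting in round 1, the contractor gets 3.67008 next round, worth 0.54 × 3.67008 = 1.9818432 now.
Offer 9 ≥ 1.9818432, so the contractor accepts.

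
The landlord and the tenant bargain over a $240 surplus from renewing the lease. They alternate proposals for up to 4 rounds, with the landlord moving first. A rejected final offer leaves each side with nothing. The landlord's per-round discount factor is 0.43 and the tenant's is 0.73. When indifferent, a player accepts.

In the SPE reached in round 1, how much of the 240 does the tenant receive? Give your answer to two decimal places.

Round 4 (the tenant proposes): the landlord will accept anything ≥ 0, so the tenant offers 0 and keeps 240.
Round 3 (the landlord proposes): the tenant can get 240 next round, worth 0.73 × 240 = 175.2 now; the landlord offers that and keeps 64.8.
Round 2 (the tenant proposes): the landlord can get 64.8 next round, worth 0.43 × 64.8 = 27.864 now; the tenant offers that and keeps 212.136.
Round 1 (the landlord proposes): the tenant can get 212.136 next round, worth 0.73 × 212.136 = 154.85928 now. The landlord offers 154.85928 and keeps 240 − 154.85928 = 85.14072.

154.86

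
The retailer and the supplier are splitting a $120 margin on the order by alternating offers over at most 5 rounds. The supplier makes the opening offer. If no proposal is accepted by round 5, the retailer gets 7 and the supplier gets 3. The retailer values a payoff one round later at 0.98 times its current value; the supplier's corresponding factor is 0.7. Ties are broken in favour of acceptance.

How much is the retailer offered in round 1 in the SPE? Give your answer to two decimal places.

62.78

Round 5 (the supplier proposes): the retailer gets 7 if talks fail, so the supplier offers 7 and keeps 113.
Round 4 (the retailer proposes): the supplier can get 113 next round, worth 0.7 × 113 = 79.1 now, so the retailer offers 79.1, keeping 40.9.
Round 3 (the supplier proposes): the retailer can get 40.9 next round, worth 0.98 × 40.9 = 40.082 now, so the supplier offers 40.082, keeping 79.918.
Round 2 (the retailer proposes): the supplier can get 79.918 next round, worth 0.7 × 79.918 = 55.9426 now; the retailer offers that and keeps 64.0574.
Round 1 (the supplier proposes): the retailer can get 64.0574 next round, worth 0.98 × 64.0574 = 62.776252 now. The supplier offers 62.776252 and keeps 120 − 62.776252 = 57.223748.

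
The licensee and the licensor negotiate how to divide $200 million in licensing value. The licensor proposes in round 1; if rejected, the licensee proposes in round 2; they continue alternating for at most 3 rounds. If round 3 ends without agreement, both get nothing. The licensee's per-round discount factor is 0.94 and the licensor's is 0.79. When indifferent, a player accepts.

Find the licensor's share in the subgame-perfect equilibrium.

Round 3 (the licensor proposes): the licensee will accept anything ≥ 0, so the licensor offers 0 and keeps 200.
Round 2 (the licensee proposes): the licensor can get 200 next round, worth 0.79 × 200 = 158 now. The licensee offers 158 and keeps 200 − 158 = 42.
Round 1 (the licensor proposes): the licensee can get 42 next round, worth 0.94 × 42 = 39.48 now. The licensor offers 39.48 and keeps 200 − 39.48 = 160.52.

160.52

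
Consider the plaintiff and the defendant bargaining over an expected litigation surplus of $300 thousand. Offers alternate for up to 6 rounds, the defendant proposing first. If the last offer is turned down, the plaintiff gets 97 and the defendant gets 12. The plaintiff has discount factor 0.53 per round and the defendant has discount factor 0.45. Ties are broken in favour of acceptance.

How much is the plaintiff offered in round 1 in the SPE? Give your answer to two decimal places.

Round 6 (the plaintiff proposes): the defendant gets 12 if talks fail, so the plaintiff offers 12 and keeps 288.
Round 5 (the defendant proposes): the plaintiff can get 288 next round, worth 0.53 × 288 = 152.64 now. The defendant offers 152.64 and keeps 300 − 152.64 = 147.36.
Round 4 (the plaintiff proposes): the defendant can get 147.36 next round, worth 0.45 × 147.36 = 66.312 now, so the plaintiff offers 66.312, keeping 233.688.
Round 3 (the defendant proposes): the plaintiff can get 233.688 next round, worth 0.53 × 233.688 = 123.85464 now, so the defendant offers 123.85464, keeping 176.14536.
Round 2 (the plaintiff proposes): the defendant can get 176.14536 next round, worth 0.45 × 176.14536 = 79.265412 now; the plaintiff offers that and keeps 220.734588.
Round 1 (the defendant proposes): the plaintiff can get 220.734588 next round, worth 0.53 × 220.734588 = 116.98933164 now, so the defendant offers 116.98933164, keeping 183.01066836.

116.99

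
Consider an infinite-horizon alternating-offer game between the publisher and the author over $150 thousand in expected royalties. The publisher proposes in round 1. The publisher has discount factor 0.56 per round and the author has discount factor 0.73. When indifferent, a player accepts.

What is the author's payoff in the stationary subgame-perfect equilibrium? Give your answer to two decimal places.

81.50

Let x be the publisher's share when the publisher proposes and y be the author's share when the author proposes.
The author accepts iff offered ≥ 0.73·y, so x = 150 − 0.73y. Symmetrically y = 150 − 0.56x.
Substituting: x = 150 − 0.73(150 − 0.56x), giving x(1 − 0.56·0.73) = 150(1 − 0.73).
So x = 150 × 0.27 / 0.5912 ≈ 68.5047, and the author receives 150 − x ≈ 81.4953.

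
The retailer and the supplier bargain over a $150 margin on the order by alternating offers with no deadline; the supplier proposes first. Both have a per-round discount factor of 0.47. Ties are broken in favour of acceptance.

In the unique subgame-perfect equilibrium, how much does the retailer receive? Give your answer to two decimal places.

47.96

In a stationary SPE each proposer offers the other exactly their discounted continuation value.
If the supplier keeps x when proposing and the retailer keeps y when proposing, then x = 150 − 0.47y and y = 150 − 0.47x.
Solving: x = 150(1 − 0.47) / (1 − 0.47·0.47) = 79.5 / 0.7791 ≈ 102.0408.
The retailer gets 150 − 102.0408 ≈ 47.9592.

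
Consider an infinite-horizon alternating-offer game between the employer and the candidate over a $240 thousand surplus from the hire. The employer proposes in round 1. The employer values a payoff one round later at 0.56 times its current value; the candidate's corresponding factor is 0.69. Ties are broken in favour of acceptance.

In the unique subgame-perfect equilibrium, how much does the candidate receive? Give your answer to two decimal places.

118.75

In a stationary SPE each proposer offers the other exactly their discounted continuation value.
If the employer keeps x when proposing and the candidate keeps y when proposing, then x = 240 − 0.69y and y = 240 − 0.56x.
Solving: x = 240(1 − 0.69) / (1 − 0.56·0.69) = 74.4 / 0.6136 ≈ 121.2516.
The candidate gets 240 − 121.2516 ≈ 118.7484.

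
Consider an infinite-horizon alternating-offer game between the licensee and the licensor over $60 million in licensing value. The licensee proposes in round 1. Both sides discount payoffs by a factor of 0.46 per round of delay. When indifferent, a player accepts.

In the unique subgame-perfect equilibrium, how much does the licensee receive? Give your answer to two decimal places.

Let x be the licensee's share when the licensee proposes and y be the licensor's share when the licensor proposes.
The licensor accepts iff offered ≥ 0.46·y, so x = 60 − 0.46y. Symmetrically y = 60 − 0.46x.
Substituting: x = 60 − 0.46(60 − 0.46x), giving x(1 − 0.46·0.46) = 60(1 − 0.46).
So x = 60 × 0.54 / 0.7884 ≈ 41.0959, and the licensor receives 60 − x ≈ 18.9041.

41.10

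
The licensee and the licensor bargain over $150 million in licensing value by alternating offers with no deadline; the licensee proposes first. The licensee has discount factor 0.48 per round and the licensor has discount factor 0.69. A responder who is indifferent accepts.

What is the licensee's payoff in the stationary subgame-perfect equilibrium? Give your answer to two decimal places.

Let x be the licensee's share when the licensee proposes and y be the licensor's share when the licensor proposes.
The licensor accepts iff offered ≥ 0.69·y, so x = 150 − 0.69y. Symmetrically y = 150 − 0.48x.
Substituting: x = 150 − 0.69(150 − 0.48x), giving x(1 − 0.48·0.69) = 150(1 − 0.69).
So x = 150 × 0.31 / 0.6688 ≈ 69.5275, and the licensor receives 150 − x ≈ 80.4725.

69.53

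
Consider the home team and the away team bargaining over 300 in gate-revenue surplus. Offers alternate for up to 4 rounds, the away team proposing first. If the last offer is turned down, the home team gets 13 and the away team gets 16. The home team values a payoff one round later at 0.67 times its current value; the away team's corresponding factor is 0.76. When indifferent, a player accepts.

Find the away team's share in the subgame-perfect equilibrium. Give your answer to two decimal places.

Round 4 (the home team proposes): the away team gets 16 if talks fail, so the home team offers 16 and keeps 284.
Round 3 (the away team proposes): the home team can get 284 next round, worth 0.67 × 284 = 190.28 now, so the away team offers 190.28, keeping 109.72.
Round 2 (the home team proposes): the away team can get 109.72 next round, worth 0.76 × 109.72 = 83.3872 now; the home team offers that and keeps 216.6128.
Round 1 (the away team proposes): the home team can get 216.6128 next round, worth 0.67 × 216.6128 = 145.130576 now, so the away team offers 145.130576, keeping 154.869424.

154.87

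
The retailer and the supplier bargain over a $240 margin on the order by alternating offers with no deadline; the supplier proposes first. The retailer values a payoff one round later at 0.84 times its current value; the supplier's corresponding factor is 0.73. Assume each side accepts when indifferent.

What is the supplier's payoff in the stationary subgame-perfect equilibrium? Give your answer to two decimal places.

When the supplier proposes, the retailer accepts any offer worth at least 0.84 times what the retailer would get by proposing next round; and vice versa.
This gives x = 240 − 0.84y and y = 240 − 0.73x, where x and y are each side's share when it proposes.
Hence (1 − 0.84·0.73)x = 240(1 − 0.84), i.e. 0.3868·x = 38.4.
x ≈ 99.2761; the retailer's share is 240 − x ≈ 140.7239.

99.28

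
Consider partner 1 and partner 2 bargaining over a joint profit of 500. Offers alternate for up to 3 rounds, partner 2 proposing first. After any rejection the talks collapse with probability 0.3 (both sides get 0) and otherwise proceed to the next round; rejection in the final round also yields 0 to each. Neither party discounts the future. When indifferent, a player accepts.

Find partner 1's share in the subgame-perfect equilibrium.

105

By backward induction:
Round 3 (partner 2 proposes): rejection yields 0 for partner 1; partner 2 offers 0 and keeps 500.
Round 2 (partner 1 proposes): rejecting gives partner 2 an expected 0.7 × 500 = 350; partner 1 offers that and keeps 150.
Round 1 (partner 2 proposes): rejecting gives partner 1 an expected 0.7 × 150 = 105; partner 2 offers that and keeps 395.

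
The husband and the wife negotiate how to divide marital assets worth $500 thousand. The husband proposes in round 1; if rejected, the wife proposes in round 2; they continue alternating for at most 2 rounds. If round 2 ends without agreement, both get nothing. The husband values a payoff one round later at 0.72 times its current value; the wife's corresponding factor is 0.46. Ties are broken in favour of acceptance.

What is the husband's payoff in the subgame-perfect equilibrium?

270

Round 2 (the wife proposes): rejection yields 0 for the husband; the wife offers 0 and keeps 500.
Round 1 (the husband proposes): the wife can get 500 next round, worth 0.46 × 500 = 230 now, so the husband offers 230, keeping 270.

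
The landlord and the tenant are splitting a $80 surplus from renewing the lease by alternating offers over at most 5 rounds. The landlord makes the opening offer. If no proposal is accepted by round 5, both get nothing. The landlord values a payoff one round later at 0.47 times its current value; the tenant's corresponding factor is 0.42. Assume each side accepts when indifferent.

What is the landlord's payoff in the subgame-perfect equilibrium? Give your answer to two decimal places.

58.68

Round 5 (the landlord proposes): the tenant will accept anything ≥ 0, so the landlord offers 0 and keeps 80.
Round 4 (the tenant proposes): the landlord can get 80 next round, worth 0.47 × 80 = 37.6 now; the tenant offers that and keeps 42.4.
Round 3 (the landlord proposes): the tenant can get 42.4 next round, worth 0.42 × 42.4 = 17.808 now, so the landlord offers 17.808, keeping 62.192.
Round 2 (the tenant proposes): the landlord can get 62.192 next round, worth 0.47 × 62.192 = 29.23024 now, so the tenant offers 29.23024, keeping 50.76976.
Round 1 (the landlord proposes): the tenant can get 50.76976 next round, worth 0.42 × 50.76976 = 21.3232992 now. The landlord offers 21.3232992 and keeps 80 − 21.3232992 = 58.6767008.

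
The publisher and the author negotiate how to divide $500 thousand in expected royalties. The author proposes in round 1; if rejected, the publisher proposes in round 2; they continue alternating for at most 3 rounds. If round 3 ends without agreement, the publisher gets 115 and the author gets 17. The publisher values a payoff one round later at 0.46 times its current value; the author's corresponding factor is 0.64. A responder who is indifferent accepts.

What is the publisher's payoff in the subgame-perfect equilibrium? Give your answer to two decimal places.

116.66

By backward induction:
Round 3 (the author proposes): the publisher gets 115 if talks fail, so the author offers 115 and keeps 385.
Round 2 (the publisher proposes): the author can get 385 next round, worth 0.64 × 385 = 246.4 now, so the publisher offers 246.4, keeping 253.6.
Round 1 (the author proposes): the publisher can get 253.6 next round, worth 0.46 × 253.6 = 116.656 now. The author offers 116.656 and keeps 500 − 116.656 = 383.344.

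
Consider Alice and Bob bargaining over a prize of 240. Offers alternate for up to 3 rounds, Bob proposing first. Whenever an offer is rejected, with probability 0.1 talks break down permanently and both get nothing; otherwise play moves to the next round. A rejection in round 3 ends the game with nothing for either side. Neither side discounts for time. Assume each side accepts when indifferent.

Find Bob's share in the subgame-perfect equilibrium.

By backward induction:
Round 3 (Bob proposes): Alice will accept anything ≥ 0, so Bob offers 0 and keeps 240.
Round 2 (Alice proposes): rejecting gives Bob an expected 0.9 × 240 = 216, so Alice offers 216, keeping 24.
Round 1 (Bob proposes): rejecting gives Alice an expected 0.9 × 24 = 21.6. Bob offers 21.6 and keeps 240 − 21.6 = 218.4.

218.4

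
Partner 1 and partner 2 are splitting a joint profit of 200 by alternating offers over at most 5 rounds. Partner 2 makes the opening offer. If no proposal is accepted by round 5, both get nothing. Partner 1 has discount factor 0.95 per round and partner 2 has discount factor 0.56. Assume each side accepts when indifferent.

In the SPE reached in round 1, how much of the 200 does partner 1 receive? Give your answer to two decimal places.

128.08

Solve by backward induction from round 5.
Round 5 (partner 2 proposes): partner 1 will accept anything ≥ 0, so partner 2 offers 0 and keeps 200.
Round 4 (partner 1 proposes): partner 2 can get 200 next round, worth 0.56 × 200 = 112 now. Partner 1 offers 112 and keeps 200 − 112 = 88.
Round 3 (partner 2 proposes): partner 1 can get 88 next round, worth 0.95 × 88 = 83.6 now; partner 2 offers that and keeps 116.4.
Round 2 (partner 1 proposes): partner 2 can get 116.4 next round, worth 0.56 × 116.4 = 65.184 now; partner 1 offers that and keeps 134.816.
Round 1 (partner 2 proposes): partner 1 can get 134.816 next round, worth 0.95 × 134.816 = 128.0752 now, so partner 2 offers 128.0752, keeping 71.9248.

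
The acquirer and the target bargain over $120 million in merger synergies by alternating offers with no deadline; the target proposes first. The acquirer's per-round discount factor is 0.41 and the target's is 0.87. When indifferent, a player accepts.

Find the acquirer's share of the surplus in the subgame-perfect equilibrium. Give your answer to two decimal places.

When the target proposes, the acquirer accepts any offer worth at least 0.41 times what the acquirer would get by proposing next round; and vice versa.
This gives x = 120 − 0.41y and y = 120 − 0.87x, where x and y are each side's share when it proposes.
Hence (1 − 0.41·0.87)x = 120(1 − 0.41), i.e. 0.6433·x = 70.8.
x ≈ 110.0575; the acquirer's share is 120 − x ≈ 9.9425.

9.94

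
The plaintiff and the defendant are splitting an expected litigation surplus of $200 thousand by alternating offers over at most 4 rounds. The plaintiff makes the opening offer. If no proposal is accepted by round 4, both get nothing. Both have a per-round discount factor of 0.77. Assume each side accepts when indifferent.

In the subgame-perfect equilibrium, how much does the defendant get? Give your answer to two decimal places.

126.73

Round 4 (the defendant proposes): rejection yields 0 for the plaintiff; the defendant offers 0 and keeps 200.
Round 3 (the plaintiff proposes): the defendant can get 200 next round, worth 0.77 × 200 = 154 now. The plaintiff offers 154 and keeps 200 − 154 = 46.
Round 2 (the defendant proposes): the plaintiff can get 46 next round, worth 0.77 × 46 = 35.42 now; the defendant offers that and keeps 164.58.
Round 1 (the plaintiff proposes): the defendant can get 164.58 next round, worth 0.77 × 164.58 = 126.7266 now, so the plaintiff offers 126.7266, keeping 73.2734.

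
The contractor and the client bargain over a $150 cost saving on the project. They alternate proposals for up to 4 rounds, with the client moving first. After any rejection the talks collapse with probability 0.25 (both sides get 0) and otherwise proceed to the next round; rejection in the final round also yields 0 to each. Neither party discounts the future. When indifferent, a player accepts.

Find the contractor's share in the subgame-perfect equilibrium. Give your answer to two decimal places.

91.41

Round 4 (the contractor proposes): the client will accept anything ≥ 0, so the contractor offers 0 and keeps 150.
Round 3 (the client proposes): rejecting gives the contractor an expected 0.75 × 150 = 112.5. The client offers 112.5 and keeps 150 − 112.5 = 37.5.
Round 2 (the contractor proposes): rejecting gives the client an expected 0.75 × 37.5 = 28.125. The contractor offers 28.125 and keeps 150 − 28.125 = 121.875.
Round 1 (the client proposes): rejecting gives the contractor an expected 0.75 × 121.875 = 91.40625. The client offers 91.40625 and keeps 150 − 91.40625 = 58.59375.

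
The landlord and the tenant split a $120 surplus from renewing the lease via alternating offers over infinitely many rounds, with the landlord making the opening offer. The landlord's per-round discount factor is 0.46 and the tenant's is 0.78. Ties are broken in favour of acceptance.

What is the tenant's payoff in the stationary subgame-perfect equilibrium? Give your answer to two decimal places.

78.83

When the landlord proposes, the tenant accepts any offer worth at least 0.78 times what the tenant would get by proposing next round; and vice versa.
This gives x = 120 − 0.78y and y = 120 − 0.46x, where x and y are each side's share when it proposes.
Hence (1 − 0.78·0.46)x = 120(1 − 0.78), i.e. 0.6412·x = 26.4.
x ≈ 41.1728; the tenant's share is 120 − x ≈ 78.8272.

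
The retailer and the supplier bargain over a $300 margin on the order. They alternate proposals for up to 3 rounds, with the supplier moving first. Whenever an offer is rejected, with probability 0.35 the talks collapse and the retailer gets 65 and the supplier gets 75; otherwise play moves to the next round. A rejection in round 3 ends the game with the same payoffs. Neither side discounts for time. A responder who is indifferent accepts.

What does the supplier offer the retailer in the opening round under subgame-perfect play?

By backward induction:
Round 3 (the supplier proposes): the retailer gets 65 if talks fail, so the supplier offers 65 and keeps 235.
Round 2 (the retailer proposes): rejecting gives the supplier an expected 0.65 × 235 + 0.35 × 75 = 179. The retailer offers 179 and keeps 300 − 179 = 121.
Round 1 (the supplier proposes): rejecting gives the retailer an expected 0.65 × 121 + 0.35 × 65 = 101.4; the supplier offers that and keeps 198.6.

101.4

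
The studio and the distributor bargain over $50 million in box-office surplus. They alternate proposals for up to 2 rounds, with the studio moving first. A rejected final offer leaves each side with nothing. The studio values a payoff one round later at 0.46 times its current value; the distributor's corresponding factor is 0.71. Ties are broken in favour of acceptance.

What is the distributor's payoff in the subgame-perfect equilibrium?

Round 2 (the distributor proposes): rejection yields 0 for the studio; the distributor offers 0 and keeps 50.
Round 1 (the studio proposes): the distributor can get 50 next round, worth 0.71 × 50 = 35.5 now; the studio offers that and keeps 14.5.

35.5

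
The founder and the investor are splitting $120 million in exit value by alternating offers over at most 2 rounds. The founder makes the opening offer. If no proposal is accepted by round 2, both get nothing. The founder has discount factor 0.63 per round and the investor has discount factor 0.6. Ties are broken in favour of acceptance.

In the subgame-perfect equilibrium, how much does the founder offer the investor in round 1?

72

Round 2 (the investor proposes): the founder will accept anything ≥ 0, so the investor offers 0 and keeps 120.
Round 1 (the founder proposes): the investor can get 120 next round, worth 0.6 × 120 = 72 now, so the founder offers 72, keeping 48.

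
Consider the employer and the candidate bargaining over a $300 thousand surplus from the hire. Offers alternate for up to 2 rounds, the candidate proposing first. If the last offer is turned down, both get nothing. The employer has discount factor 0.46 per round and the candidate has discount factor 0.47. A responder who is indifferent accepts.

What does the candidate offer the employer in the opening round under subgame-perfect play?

138

Round 2 (the employer proposes): rejection yields 0 for the candidate; the employer offers 0 and keeps 300.
Round 1 (the candidate proposes): the employer can get 300 next round, worth 0.46 × 300 = 138 now. The candidate offers 138 and keeps 300 − 138 = 162.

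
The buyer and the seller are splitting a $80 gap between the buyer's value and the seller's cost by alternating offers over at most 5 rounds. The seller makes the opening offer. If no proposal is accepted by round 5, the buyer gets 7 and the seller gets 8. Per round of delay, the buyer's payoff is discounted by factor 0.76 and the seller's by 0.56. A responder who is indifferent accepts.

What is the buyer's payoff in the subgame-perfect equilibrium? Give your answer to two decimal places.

Round 5 (the seller proposes): the buyer gets 7 if talks fail, so the seller offers 7 and keeps 73.
Round 4 (the buyer proposes): the seller can get 73 next round, worth 0.56 × 73 = 40.88 now; the buyer offers that and keeps 39.12.
Round 3 (the seller proposes): the buyer can get 39.12 next round, worth 0.76 × 39.12 = 29.7312 now. The seller offers 29.7312 and keeps 80 − 29.7312 = 50.2688.
Round 2 (the buyer proposes): the seller can get 50.2688 next round, worth 0.56 × 50.2688 = 28.150528 now, so the buyer offers 28.150528, keeping 51.849472.
Round 1 (the seller proposes): the buyer can get 51.849472 next round, worth 0.76 × 51.849472 = 39.40559872 now, so the seller offers 39.40559872, keeping 40.59440128.

39.41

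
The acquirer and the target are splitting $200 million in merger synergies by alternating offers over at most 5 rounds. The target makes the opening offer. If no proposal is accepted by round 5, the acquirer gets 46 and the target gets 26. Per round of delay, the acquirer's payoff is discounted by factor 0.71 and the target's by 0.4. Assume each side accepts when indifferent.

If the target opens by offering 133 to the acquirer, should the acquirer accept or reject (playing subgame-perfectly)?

Accept

Work out the acquirer's continuation value if the offer is rejected.
Round 5 (the target proposes): the acquirer gets 46 if talks fail, so the target offers 46 and keeps 154.
Round 4 (the acquirer proposes): the target can get 154 next round, worth 0.4 × 154 = 61.6 now. The acquirer offers 61.6 and keeps 200 − 61.6 = 138.4.
Round 3 (the target proposes): the acquirer can get 138.4 next round, worth 0.71 × 138.4 = 98.264 now; the target offers that and keeps 101.736.
Round 2 (the acquirer proposes): the target can get 101.736 next round, worth 0.4 × 101.736 = 40.6944 now. The acquirer offers 40.6944 and keeps 200 − 40.6944 = 159.3056.
So by rejecting in round 1, the acquirer gets 159.3056 next round, worth 0.71 × 159.3056 = 113.106976 now.
Offer 133 ≥ 113.106976, so the acquirer accepts.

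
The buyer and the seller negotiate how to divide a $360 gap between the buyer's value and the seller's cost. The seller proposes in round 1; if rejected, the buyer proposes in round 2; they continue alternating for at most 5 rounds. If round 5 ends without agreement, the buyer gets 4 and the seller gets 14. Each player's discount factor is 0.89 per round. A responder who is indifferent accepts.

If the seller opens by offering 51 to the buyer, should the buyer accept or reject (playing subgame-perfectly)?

Reject

Work out the buyer's continuation value if the offer is rejected.
Round 5 (the seller proposes): the buyer gets 4 if talks fail, so the seller offers 4 and keeps 356.
Round 4 (the buyer proposes): the seller can get 356 next round, worth 0.89 × 356 = 316.84 now. The buyer offers 316.84 and keeps 360 − 316.84 = 43.16.
Round 3 (the seller proposes): the buyer can get 43.16 next round, worth 0.89 × 43.16 = 38.4124 now, so the seller offers 38.4124, keeping 321.5876.
Round 2 (the buyer proposes): the seller can get 321.5876 next round, worth 0.89 × 321.5876 = 286.212964 now; the buyer offers that and keeps 73.787036.
So by rejecting in round 1, the buyer gets 73.787036 next round, worth 0.89 × 73.787036 = 65.67046204 now.
Offer 51 < 65.67046204, so the buyer rejects.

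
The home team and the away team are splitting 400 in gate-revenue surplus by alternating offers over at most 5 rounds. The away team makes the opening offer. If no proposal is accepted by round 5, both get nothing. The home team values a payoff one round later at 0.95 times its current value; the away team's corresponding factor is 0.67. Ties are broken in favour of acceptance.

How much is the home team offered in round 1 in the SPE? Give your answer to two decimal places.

205.22

Round 5 (the away team proposes): rejection yields 0 for the home team; the away team offers 0 and keeps 400.
Round 4 (the home team proposes): the away team can get 400 next round, worth 0.67 × 400 = 268 now, so the home team offers 268, keeping 132.
Round 3 (the away team proposes): the home team can get 132 next round, worth 0.95 × 132 = 125.4 now, so the away team offers 125.4, keeping 274.6.
Round 2 (the home team proposes): the away team can get 274.6 next round, worth 0.67 × 274.6 = 183.982 now, so the home team offers 183.982, keeping 216.018.
Round 1 (the away team proposes): the home team can get 216.018 next round, worth 0.95 × 216.018 = 205.2171 now, so the away team offers 205.2171, keeping 194.7829.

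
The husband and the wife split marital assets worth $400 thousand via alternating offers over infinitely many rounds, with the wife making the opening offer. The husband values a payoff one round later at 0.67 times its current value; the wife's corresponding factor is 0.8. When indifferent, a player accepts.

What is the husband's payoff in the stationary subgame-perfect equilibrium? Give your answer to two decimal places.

In a stationary SPE each proposer offers the other exactly their discounted continuation value.
If the wife keeps x when proposing and the husband keeps y when proposing, then x = 400 − 0.67y and y = 400 − 0.8x.
Solving: x = 400(1 − 0.67) / (1 − 0.8·0.67) = 132 / 0.464 ≈ 284.4828.
The husband gets 400 − 284.4828 ≈ 115.5172.

115.52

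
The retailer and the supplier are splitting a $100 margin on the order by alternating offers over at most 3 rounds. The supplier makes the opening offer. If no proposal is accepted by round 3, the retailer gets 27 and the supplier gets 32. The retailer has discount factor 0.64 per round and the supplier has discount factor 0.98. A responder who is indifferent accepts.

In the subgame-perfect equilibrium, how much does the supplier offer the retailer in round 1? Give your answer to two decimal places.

18.21

Round 3 (the supplier proposes): the retailer gets 27 if talks fail, so the supplier offers 27 and keeps 73.
Round 2 (the retailer proposes): the supplier can get 73 next round, worth 0.98 × 73 = 71.54 now. The retailer offers 71.54 and keeps 100 − 71.54 = 28.46.
Round 1 (the supplier proposes): the retailer can get 28.46 next round, worth 0.64 × 28.46 = 18.2144 now, so the supplier offers 18.2144, keeping 81.7856.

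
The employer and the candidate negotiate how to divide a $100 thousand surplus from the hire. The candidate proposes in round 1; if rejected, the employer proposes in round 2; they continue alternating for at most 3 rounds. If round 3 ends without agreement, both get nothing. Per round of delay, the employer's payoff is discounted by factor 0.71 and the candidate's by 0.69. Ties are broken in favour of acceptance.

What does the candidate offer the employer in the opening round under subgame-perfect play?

Round 3 (the candidate proposes): rejection yields 0 for the employer; the candidate offers 0 and keeps 100.
Round 2 (the employer proposes): the candidate can get 100 next round, worth 0.69 × 100 = 69 now; the employer offers that and keeps 31.
Round 1 (the candidate proposes): the employer can get 31 next round, worth 0.71 × 31 = 22.01 now, so the candidate offers 22.01, keeping 77.99.

22.01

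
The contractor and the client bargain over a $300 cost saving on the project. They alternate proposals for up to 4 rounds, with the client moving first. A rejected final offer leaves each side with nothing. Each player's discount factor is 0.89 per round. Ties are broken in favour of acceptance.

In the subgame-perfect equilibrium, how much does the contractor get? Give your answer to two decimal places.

240.86

Solve by backward induction from round 4.
Round 4 (the contractor proposes): rejection yields 0 for the client; the contractor offers 0 and keeps 300.
Round 3 (the client proposes): the contractor can get 300 next round, worth 0.89 × 300 = 267 now, so the client offers 267, keeping 33.
Round 2 (the contractor proposes): the client can get 33 next round, worth 0.89 × 33 = 29.37 now; the contractor offers that and keeps 270.63.
Round 1 (the client proposes): the contractor can get 270.63 next round, worth 0.89 × 270.63 = 240.8607 now; the client offers that and keeps 59.1393.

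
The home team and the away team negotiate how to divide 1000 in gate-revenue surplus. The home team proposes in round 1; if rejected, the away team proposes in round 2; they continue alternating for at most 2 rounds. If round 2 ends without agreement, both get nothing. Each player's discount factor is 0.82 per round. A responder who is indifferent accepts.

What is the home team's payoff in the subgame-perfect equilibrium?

180

Round 2 (the away team proposes): the home team will accept anything ≥ 0, so the away team offers 0 and keeps 1000.
Round 1 (the home team proposes): the away team can get 1000 next round, worth 0.82 × 1000 = 820 now; the home team offers that and keeps 180.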